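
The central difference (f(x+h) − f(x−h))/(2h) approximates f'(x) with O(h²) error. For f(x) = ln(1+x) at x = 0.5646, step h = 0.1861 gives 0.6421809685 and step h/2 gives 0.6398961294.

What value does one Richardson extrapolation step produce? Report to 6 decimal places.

With r = 2 the leading error scales as h^2, so the weight is 2^2 = 4.
Numerator 4 × A(h/2) − A(h) = 4 × 0.6398961294 − 0.6421809685 = 1.9174035491
Divide by 2^2 − 1 = 3.
(4 × 0.6398961294 − 0.6421809685)/(4 − 1) = 0.6391345164

0.639135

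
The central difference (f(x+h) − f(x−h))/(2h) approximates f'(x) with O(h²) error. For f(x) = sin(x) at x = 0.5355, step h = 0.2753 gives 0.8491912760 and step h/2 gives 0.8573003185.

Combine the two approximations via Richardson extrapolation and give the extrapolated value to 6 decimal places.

Method order is 2; weight 2^2 = 4.
4*0.8573003185 − 0.8491912760 = 2.5800099980
R = 2.5800099980/3 = 0.8600033327

0.860003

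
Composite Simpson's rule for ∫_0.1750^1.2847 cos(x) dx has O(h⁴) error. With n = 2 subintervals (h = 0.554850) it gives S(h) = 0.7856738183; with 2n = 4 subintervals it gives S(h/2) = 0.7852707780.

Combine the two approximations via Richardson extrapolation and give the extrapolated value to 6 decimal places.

r = 4, so 2^r = 16.
2^4·A(h/2) = 12.5643324480; minus A(h) gives 11.7786586297.
Denominator 16 − 1 = 15.
Extrapolated: 11.7786586297 / 15 = 0.7852439086
Shift from A(h/2): −0.0000268694.

0.785244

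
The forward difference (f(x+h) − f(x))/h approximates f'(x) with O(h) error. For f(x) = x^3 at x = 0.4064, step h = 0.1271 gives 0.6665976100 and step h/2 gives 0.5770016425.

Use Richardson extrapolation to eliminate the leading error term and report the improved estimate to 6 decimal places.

With r = 1 the leading error scales as h^1, so the weight is 2^1 = 2.
2 × 0.5770016425 = 1.1540032850; subtract 0.6665976100 → 0.4874056750
0.4874056750 ÷ 1 = 0.4874056750
Correction |R − A(h/2)| = 8.960e-02; gap |A(h/2) − A(h)| = 8.960e-02.

0.487406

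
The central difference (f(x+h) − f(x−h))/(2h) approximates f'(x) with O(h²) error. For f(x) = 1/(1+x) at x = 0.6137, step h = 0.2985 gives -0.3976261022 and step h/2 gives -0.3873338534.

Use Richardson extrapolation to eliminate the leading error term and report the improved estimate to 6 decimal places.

-0.383903

r = 2, so 2^r = 4.
Top: 4(-0.3873338534) − (-0.3976261022) = -1.1517093114
(-1.1517093114) ÷ 3 = -0.3839031038
Correction |R − A(h/2)| = 3.431e-03; gap |A(h/2) − A(h)| = 1.029e-02.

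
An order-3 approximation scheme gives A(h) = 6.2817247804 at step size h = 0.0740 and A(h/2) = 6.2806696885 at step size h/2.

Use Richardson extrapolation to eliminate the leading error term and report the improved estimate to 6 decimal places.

Method order is 3; weight 2^3 = 8.
8 × 6.2806696885 = 50.2453575080; subtract 6.2817247804 → 43.9636327276
Extrapolated: 43.9636327276 / 7 = 6.2805189611

6.280519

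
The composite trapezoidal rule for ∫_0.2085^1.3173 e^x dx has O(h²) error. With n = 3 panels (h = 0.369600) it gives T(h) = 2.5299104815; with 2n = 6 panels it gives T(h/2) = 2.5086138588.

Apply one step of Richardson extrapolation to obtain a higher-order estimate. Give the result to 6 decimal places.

r = 2: numerator weight 4, denominator 3.
4 × 2.5086138588 = 10.0344554352; subtract 2.5299104815 → 7.5045449537
(4 × 2.5086138588 − 2.5299104815)/(4 − 1) = 2.5015149846

2.501515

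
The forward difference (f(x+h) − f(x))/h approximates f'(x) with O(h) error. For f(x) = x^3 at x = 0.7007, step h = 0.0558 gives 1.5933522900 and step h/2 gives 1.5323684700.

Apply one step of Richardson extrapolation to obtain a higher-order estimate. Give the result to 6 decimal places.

Order 1 gives 2^r = 2 and 2^r − 1 = 1.
2*1.5323684700 − 1.5933522900 = 1.4713846500
1.4713846500 ÷ 1 = 1.4713846500

1.471385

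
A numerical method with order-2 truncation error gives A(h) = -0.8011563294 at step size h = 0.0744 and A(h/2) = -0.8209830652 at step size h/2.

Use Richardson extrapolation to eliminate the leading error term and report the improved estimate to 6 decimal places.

-0.827592

Method order is 2; weight 2^2 = 4.
Weighted: (-3.2839322608) − (-0.8011563294) = -2.4827759314
Denominator 4 − 1 = 3.
R = (-2.4827759314)/3 = -0.8275919771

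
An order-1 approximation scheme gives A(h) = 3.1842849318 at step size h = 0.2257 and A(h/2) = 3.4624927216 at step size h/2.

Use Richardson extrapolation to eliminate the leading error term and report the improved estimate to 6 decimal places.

r = 1, so 2^r = 2.
Numerator 2*A(h/2) − A(h) = 2*3.4624927216 − 3.1842849318 = 3.7407005114
3.7407005114 ÷ 1 = 3.7407005114

3.740701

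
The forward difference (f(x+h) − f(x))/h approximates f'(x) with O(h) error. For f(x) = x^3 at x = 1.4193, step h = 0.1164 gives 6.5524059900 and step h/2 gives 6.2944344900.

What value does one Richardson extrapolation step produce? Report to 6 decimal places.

Error is O(h^1); halving h shrinks it by 2^1 = 2.
Top: 2(6.2944344900) − (6.5524059900) = 6.0364629900
Extrapolated: 6.0364629900 / 1 = 6.0364629900

6.036463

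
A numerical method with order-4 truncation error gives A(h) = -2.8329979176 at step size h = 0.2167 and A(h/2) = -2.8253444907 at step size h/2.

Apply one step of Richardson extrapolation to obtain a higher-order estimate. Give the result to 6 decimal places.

-2.824834

Order 4 gives 2^r = 16 and 2^r − 1 = 15.
Top: 16(-2.8253444907) − (-2.8329979176) = -42.3725139336
Divide by 2^4 − 1 = 15.
Result: -2.8248342622
Correction |R − A(h/2)| = 5.102e-04; gap |A(h/2) − A(h)| = 7.653e-03.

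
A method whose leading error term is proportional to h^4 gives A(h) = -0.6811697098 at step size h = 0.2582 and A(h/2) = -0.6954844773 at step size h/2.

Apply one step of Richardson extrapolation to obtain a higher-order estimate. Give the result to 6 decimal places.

-0.696439

Leading term ∝ h^4; use weight 16 = 2^4.
Numerator 16 × A(h/2) − A(h) = 16 × (-0.6954844773) − (-0.6811697098) = -10.4465819270
Divide by 2^4 − 1 = 15.
(16 × (-0.6954844773) − (-0.6811697098))/(16 − 1) = -0.6964387951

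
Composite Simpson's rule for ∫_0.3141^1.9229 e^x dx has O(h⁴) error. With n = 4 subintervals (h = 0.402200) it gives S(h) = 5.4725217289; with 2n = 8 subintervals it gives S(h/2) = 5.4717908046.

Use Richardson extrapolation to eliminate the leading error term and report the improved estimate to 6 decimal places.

5.471742

Method order is 4; weight 2^4 = 16.
Weighted: 87.5486528736 − 5.4725217289 = 82.0761311447
82.0761311447 ÷ 15 = 5.4717420763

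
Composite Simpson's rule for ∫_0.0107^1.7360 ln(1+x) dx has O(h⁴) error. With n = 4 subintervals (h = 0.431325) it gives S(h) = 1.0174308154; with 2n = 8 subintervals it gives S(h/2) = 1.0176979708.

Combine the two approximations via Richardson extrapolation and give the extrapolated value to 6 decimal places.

1.017716

Method order is 4; weight 2^4 = 16.
Weighted: 16.2831675328 − 1.0174308154 = 15.2657367174
R = 15.2657367174/15 = 1.0177157812
Correction |R − A(h/2)| = 1.781e-05; gap |A(h/2) − A(h)| = 2.672e-04.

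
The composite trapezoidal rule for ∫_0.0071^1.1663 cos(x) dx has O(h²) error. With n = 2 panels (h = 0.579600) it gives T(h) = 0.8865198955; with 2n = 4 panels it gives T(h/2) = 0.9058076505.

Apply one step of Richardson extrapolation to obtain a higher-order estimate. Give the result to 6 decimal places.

0.912237

Order 2 gives 2^r = 4 and 2^r − 1 = 3.
4×0.9058076505 − 0.8865198955 = 2.7367107065
R = 2.7367107065/3 = 0.9122369022
Gap between inputs: 1.929e-02; correction applied: +0.0064292517.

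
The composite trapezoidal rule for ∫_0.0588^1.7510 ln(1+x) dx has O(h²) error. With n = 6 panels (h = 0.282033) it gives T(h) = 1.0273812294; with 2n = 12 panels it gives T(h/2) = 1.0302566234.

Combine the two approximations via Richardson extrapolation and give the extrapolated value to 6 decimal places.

r = 2: numerator weight 4, denominator 3.
Numerator 4×A(h/2) − A(h) = 4×1.0302566234 − 1.0273812294 = 3.0936452642
3.0936452642 ÷ 3 = 1.0312150881

1.031215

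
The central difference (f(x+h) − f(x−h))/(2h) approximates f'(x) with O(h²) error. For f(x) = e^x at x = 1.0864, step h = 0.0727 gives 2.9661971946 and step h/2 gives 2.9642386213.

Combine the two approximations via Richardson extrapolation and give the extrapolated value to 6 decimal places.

2.963586

The method has order 2: 2^2 = 4.
Numerator 4×A(h/2) − A(h) = 4×2.9642386213 − 2.9661971946 = 8.8907572906
(4×2.9642386213 − 2.9661971946)/(4 − 1) = 2.9635857635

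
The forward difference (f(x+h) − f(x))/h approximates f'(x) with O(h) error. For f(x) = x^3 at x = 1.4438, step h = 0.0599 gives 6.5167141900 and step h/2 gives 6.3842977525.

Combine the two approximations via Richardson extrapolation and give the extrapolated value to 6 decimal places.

6.251881

Leading term ∝ h^1; use weight 2 = 2^1.
A(h/2) − A(h) = 6.3842977525 − 6.5167141900 = -0.1324164375
Correction (A(h/2) − A(h))/(2 − 1) = (-0.1324164375)/1 = -0.1324164375
R = 6.3842977525 − 0.1324164375 = 6.2518813150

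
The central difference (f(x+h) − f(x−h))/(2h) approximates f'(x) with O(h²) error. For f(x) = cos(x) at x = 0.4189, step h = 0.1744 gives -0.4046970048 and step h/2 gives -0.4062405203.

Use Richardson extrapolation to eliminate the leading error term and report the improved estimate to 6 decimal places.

-0.406755

With r = 2 the leading error scales as h^2, so the weight is 2^2 = 4.
2^2·A(h/2) = -1.6249620812; minus A(h) gives -1.2202650764.
Denominator 4 − 1 = 3.
Result: -0.4067550255
Gap between inputs: 1.544e-03; correction applied: −0.0005145052.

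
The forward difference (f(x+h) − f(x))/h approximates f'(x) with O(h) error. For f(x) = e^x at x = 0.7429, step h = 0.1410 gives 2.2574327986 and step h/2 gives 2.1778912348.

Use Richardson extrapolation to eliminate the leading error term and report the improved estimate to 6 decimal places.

2.098350

Method order is 1; weight 2^1 = 2.
A(h/2) − A(h) = 2.1778912348 − 2.2574327986 = -0.0795415638
Correction (A(h/2) − A(h))/(2 − 1) = (-0.0795415638)/1 = -0.0795415638
R = 2.1778912348 − 0.0795415638 = 2.0983496710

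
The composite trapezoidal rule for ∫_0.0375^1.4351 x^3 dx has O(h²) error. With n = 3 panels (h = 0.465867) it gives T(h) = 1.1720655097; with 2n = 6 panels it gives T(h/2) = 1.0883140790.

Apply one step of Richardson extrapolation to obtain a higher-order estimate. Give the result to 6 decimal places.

1.060397

The method has order 2: 2^2 = 4.
Numerator 4·A(h/2) − A(h) = 4·1.0883140790 − 1.1720655097 = 3.1811908063
(4·1.0883140790 − 1.1720655097)/(4 − 1) = 1.0603969354
Shift from A(h/2): −0.0279171436.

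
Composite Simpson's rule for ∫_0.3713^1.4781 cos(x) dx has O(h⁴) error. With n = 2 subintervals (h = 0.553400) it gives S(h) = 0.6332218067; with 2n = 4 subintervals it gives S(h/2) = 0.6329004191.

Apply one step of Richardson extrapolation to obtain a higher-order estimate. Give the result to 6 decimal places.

Method order is 4; weight 2^4 = 16.
16×0.6329004191 = 10.1264067056; subtract 0.6332218067 → 9.4931848989
Divide by 2^4 − 1 = 15.
Extrapolated: 9.4931848989 / 15 = 0.6328789933

0.632879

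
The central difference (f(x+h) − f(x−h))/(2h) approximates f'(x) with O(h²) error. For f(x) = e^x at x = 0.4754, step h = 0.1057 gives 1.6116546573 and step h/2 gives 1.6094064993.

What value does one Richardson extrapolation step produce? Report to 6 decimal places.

1.608657

Leading term ∝ h^2; use weight 4 = 2^2.
Difference of the inputs: 1.6094064993 − 1.6116546573 = -0.0022481580
Divide by 2^2 − 1 = 3: (-0.0022481580)/3 = -0.0007493860
R = A(h/2) + (A(h/2) − A(h))/3 = 1.6094064993 − 0.0007493860 = 1.6086571133
Shift from A(h/2): −0.0007493860.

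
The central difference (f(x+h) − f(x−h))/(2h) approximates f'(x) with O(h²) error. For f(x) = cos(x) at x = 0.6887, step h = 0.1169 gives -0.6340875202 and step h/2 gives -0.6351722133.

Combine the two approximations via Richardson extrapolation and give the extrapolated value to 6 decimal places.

-0.635534

Method order is 2; weight 2^2 = 4.
4·(-0.6351722133) = -2.5406888532; (-2.5406888532) − (-0.6340875202) = -1.9066013330
(-1.9066013330) ÷ 3 = -0.6355337777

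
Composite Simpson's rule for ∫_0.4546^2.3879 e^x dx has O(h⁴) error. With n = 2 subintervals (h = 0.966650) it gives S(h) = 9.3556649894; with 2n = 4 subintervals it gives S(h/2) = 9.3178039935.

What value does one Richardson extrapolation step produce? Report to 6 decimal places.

Order 4 gives 2^r = 16 and 2^r − 1 = 15.
Numerator 16 × A(h/2) − A(h) = 16 × 9.3178039935 − 9.3556649894 = 139.7291989066
(16 × 9.3178039935 − 9.3556649894)/(16 − 1) = 9.3152799271

9.315280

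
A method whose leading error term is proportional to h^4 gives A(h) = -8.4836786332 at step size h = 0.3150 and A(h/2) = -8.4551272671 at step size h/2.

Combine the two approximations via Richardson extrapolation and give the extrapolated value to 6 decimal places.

Method order is 4; weight 2^4 = 16.
Numerator 16*A(h/2) − A(h) = 16*(-8.4551272671) − (-8.4836786332) = -126.7983576404
Divide by 2^4 − 1 = 15.
(-126.7983576404) ÷ 15 = -8.4532238427
Correction |R − A(h/2)| = 1.903e-03; gap |A(h/2) − A(h)| = 2.855e-02.

-8.453224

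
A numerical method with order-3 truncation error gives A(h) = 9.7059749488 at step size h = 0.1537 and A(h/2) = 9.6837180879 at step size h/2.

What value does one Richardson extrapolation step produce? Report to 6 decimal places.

r = 3: numerator weight 8, denominator 7.
Weighted: 77.4697447032 − 9.7059749488 = 67.7637697544
Extrapolated: 67.7637697544 / 7 = 9.6805385363
Shift from A(h/2): −0.0031795516.

9.680539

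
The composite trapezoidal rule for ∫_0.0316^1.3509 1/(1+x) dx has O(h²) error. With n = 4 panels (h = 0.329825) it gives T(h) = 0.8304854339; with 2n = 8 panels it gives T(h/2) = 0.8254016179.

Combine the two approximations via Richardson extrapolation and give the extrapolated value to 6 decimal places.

Leading term ∝ h^2; use weight 4 = 2^2.
4*0.8254016179 = 3.3016064716; subtract 0.8304854339 → 2.4711210377
Divide by 2^2 − 1 = 3.
Result: 0.8237070126
Gap between inputs: 5.084e-03; correction applied: −0.0016946053.

0.823707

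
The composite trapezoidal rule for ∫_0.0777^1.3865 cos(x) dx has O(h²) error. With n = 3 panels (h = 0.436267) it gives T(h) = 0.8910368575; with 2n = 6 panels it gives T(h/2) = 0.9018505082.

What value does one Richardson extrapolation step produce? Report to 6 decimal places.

0.905455

With r = 2 the leading error scales as h^2, so the weight is 2^2 = 4.
2^2*A(h/2) = 3.6074020328; minus A(h) gives 2.7163651753.
2.7163651753 ÷ 3 = 0.9054550584
Correction |R − A(h/2)| = 3.605e-03; gap |A(h/2) − A(h)| = 1.081e-02.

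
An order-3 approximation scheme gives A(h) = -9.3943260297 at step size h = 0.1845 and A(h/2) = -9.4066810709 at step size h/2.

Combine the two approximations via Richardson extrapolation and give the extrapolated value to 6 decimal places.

-9.408446

With r = 3 the leading error scales as h^3, so the weight is 2^3 = 8.
Top: 8(-9.4066810709) − (-9.3943260297) = -65.8591225375
(-65.8591225375) ÷ 7 = -9.4084460768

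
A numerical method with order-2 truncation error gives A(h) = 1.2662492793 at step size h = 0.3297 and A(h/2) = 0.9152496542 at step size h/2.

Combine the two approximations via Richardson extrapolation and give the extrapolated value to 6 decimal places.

0.798250

Order 2 gives 2^r = 4 and 2^r − 1 = 3.
Numerator 4*A(h/2) − A(h) = 4*0.9152496542 − 1.2662492793 = 2.3947493375
R = 2.3947493375/3 = 0.7982497792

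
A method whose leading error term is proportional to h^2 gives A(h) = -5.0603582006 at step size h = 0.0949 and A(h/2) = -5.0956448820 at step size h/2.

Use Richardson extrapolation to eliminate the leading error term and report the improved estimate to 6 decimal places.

-5.107407

Leading term ∝ h^2; use weight 4 = 2^2.
4*(-5.0956448820) = -20.3825795280; subtract (-5.0603582006) → -15.3222213274
Divide by 2^2 − 1 = 3.
(4*(-5.0956448820) − (-5.0603582006))/(4 − 1) = -5.1074071091
Correction |R − A(h/2)| = 1.176e-02; gap |A(h/2) − A(h)| = 3.529e-02.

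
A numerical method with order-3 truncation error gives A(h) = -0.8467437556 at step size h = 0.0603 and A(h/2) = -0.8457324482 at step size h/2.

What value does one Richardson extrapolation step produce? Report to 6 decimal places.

-0.845588

Error is O(h^3); halving h shrinks it by 2^3 = 8.
A(h/2) − A(h) = -0.8457324482 − (-0.8467437556) = 0.0010113074
Correction (A(h/2) − A(h))/(8 − 1) = 0.0010113074/7 = 0.0001444725
R = A(h/2) + (A(h/2) − A(h))/7 = -0.8457324482 + 0.0001444725 = -0.8455879757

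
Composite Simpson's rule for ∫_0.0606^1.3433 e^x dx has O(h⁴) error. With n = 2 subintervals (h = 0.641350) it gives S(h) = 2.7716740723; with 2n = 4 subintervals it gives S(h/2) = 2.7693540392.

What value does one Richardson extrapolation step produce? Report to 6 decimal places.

2.769199

Order 4 gives 2^r = 16 and 2^r − 1 = 15.
Numerator 16×A(h/2) − A(h) = 16×2.7693540392 − 2.7716740723 = 41.5379905549
R = 41.5379905549/15 = 2.7691993703
Gap between inputs: 2.320e-03; correction applied: −0.0001546689.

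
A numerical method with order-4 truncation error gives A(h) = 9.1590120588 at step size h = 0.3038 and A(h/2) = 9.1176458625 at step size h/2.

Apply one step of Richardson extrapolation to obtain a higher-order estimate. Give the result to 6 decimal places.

9.114888

Error is O(h^4); halving h shrinks it by 2^4 = 16.
16*9.1176458625 = 145.8823338000; subtract 9.1590120588 → 136.7233217412
(16*9.1176458625 − 9.1590120588)/(16 − 1) = 9.1148881161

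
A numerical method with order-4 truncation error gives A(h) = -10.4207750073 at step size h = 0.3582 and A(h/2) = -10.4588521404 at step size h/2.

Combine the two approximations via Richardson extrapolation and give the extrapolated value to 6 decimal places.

r = 4: numerator weight 16, denominator 15.
16·(-10.4588521404) = -167.3416342464; (-167.3416342464) − (-10.4207750073) = -156.9208592391
Extrapolated: (-156.9208592391) / 15 = -10.4613906159

-10.461391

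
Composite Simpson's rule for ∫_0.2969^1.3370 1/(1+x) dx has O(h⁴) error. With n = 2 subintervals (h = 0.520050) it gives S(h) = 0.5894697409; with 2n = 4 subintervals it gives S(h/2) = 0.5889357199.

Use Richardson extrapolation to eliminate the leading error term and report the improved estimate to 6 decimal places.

Method order is 4; weight 2^4 = 16.
2^4×A(h/2) = 9.4229715184; minus A(h) gives 8.8335017775.
R = 8.8335017775/15 = 0.5889001185

0.588900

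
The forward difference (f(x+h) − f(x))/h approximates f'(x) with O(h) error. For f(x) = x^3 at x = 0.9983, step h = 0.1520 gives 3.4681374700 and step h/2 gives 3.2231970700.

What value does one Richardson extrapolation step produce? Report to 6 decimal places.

2.978257

Method order is 1; weight 2^1 = 2.
2·3.2231970700 = 6.4463941400; subtract 3.4681374700 → 2.9782566700
R = 2.9782566700/1 = 2.9782566700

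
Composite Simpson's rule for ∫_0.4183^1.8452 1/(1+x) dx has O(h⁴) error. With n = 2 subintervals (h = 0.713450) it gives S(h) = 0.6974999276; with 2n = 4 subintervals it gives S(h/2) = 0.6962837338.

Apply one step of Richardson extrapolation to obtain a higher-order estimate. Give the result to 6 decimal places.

With r = 4 the leading error scales as h^4, so the weight is 2^4 = 16.
Numerator 16×A(h/2) − A(h) = 16×0.6962837338 − 0.6974999276 = 10.4430398132
10.4430398132 ÷ 15 = 0.6962026542
Gap between inputs: 1.216e-03; correction applied: −0.0000810796.

0.696203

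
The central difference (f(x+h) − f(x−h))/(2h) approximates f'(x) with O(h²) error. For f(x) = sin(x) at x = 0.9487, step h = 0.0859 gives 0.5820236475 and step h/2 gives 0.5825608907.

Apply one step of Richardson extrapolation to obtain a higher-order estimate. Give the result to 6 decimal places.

Method order is 2; weight 2^2 = 4.
Weighted: 2.3302435628 − 0.5820236475 = 1.7482199153
(4×0.5825608907 − 0.5820236475)/(4 − 1) = 0.5827399718
Correction |R − A(h/2)| = 1.791e-04; gap |A(h/2) − A(h)| = 5.372e-04.

0.582740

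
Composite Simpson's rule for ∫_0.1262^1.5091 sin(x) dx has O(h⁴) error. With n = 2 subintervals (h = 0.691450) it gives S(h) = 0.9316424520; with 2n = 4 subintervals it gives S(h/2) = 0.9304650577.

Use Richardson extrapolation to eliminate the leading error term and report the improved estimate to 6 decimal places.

0.930387

With r = 4 the leading error scales as h^4, so the weight is 2^4 = 16.
Difference of the inputs: 0.9304650577 − 0.9316424520 = -0.0011773943
Correction (A(h/2) − A(h))/(16 − 1) = (-0.0011773943)/15 = -0.0000784930
R = A(h/2) + (A(h/2) − A(h))/15 = 0.9304650577 − 0.0000784930 = 0.9303865647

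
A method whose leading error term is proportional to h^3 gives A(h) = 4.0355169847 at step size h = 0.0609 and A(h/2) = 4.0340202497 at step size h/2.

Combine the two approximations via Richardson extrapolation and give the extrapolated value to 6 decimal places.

r = 3: numerator weight 8, denominator 7.
A(h/2) − A(h) = 4.0340202497 − 4.0355169847 = -0.0014967350
Correction (A(h/2) − A(h))/(8 − 1) = (-0.0014967350)/7 = -0.0002138193
R = 4.0340202497 − 0.0002138193 = 4.0338064304

4.033806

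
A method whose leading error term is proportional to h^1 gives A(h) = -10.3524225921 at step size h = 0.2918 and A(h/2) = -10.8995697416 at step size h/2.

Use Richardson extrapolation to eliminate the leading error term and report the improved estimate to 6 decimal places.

-11.446717

Method order is 1; weight 2^1 = 2.
2×(-10.8995697416) = -21.7991394832; subtract (-10.3524225921) → -11.4467168911
(2×(-10.8995697416) − (-10.3524225921))/(2 − 1) = -11.4467168911
Correction |R − A(h/2)| = 5.471e-01; gap |A(h/2) − A(h)| = 5.471e-01.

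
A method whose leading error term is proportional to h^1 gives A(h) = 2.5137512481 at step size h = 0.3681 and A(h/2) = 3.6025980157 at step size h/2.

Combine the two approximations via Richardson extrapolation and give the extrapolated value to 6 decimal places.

r = 1, so 2^r = 2.
Top: 2(3.6025980157) − (2.5137512481) = 4.6914447833
Denominator 2 − 1 = 1.
(2 × 3.6025980157 − 2.5137512481)/(2 − 1) = 4.6914447833
Gap between inputs: 1.089e+00; correction applied: +1.0888467676.

4.691445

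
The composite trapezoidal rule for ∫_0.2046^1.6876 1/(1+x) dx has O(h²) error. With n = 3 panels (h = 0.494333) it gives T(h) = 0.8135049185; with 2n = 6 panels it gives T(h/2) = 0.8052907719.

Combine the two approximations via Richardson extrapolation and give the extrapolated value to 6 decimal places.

0.802553

Leading term ∝ h^2; use weight 4 = 2^2.
4×0.8052907719 = 3.2211630876; 3.2211630876 − 0.8135049185 = 2.4076581691
Denominator 4 − 1 = 3.
2.4076581691 ÷ 3 = 0.8025527230
Correction |R − A(h/2)| = 2.738e-03; gap |A(h/2) − A(h)| = 8.214e-03.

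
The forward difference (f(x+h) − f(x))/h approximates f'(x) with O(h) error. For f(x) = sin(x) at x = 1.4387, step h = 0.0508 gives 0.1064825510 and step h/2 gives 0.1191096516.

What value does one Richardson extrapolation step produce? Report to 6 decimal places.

0.131737

Error is O(h^1); halving h shrinks it by 2^1 = 2.
2^1·A(h/2) = 0.2382193032; minus A(h) gives 0.1317367522.
Denominator 2 − 1 = 1.
Result: 0.1317367522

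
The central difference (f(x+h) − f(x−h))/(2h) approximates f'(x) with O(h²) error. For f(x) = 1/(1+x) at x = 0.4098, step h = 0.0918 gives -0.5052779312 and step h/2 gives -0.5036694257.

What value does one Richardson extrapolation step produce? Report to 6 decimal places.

Leading term ∝ h^2; use weight 4 = 2^2.
A(h/2) − A(h) = -0.5036694257 − (-0.5052779312) = 0.0016085055
Divide by 2^2 − 1 = 3: 0.0016085055/3 = 0.0005361685
R = A(h/2) + (A(h/2) − A(h))/3 = -0.5036694257 + 0.0005361685 = -0.5031332572
Shift from A(h/2): +0.0005361685.

-0.503133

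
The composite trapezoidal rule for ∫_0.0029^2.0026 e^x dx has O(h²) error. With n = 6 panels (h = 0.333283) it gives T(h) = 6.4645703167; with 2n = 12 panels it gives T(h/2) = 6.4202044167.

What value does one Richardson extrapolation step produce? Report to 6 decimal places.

6.405416

With r = 2 the leading error scales as h^2, so the weight is 2^2 = 4.
Weighted: 25.6808176668 − 6.4645703167 = 19.2162473501
Extrapolated: 19.2162473501 / 3 = 6.4054157834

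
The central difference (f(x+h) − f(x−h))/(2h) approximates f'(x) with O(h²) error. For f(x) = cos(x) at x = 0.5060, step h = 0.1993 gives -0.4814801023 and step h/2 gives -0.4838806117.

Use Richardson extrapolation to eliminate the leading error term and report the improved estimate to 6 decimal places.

-0.484681

Leading term ∝ h^2; use weight 4 = 2^2.
Top: 4(-0.4838806117) − (-0.4814801023) = -1.4540423445
Divide by 2^2 − 1 = 3.
(4*(-0.4838806117) − (-0.4814801023))/(4 − 1) = -0.4846807815
Shift from A(h/2): −0.0008001698.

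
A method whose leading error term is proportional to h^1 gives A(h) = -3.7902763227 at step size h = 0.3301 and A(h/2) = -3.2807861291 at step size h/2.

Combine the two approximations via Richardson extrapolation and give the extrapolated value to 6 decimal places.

Order 1 gives 2^r = 2 and 2^r − 1 = 1.
2^1·A(h/2) = -6.5615722582; minus A(h) gives -2.7712959355.
(2·(-3.2807861291) − (-3.7902763227))/(2 − 1) = -2.7712959355

-2.771296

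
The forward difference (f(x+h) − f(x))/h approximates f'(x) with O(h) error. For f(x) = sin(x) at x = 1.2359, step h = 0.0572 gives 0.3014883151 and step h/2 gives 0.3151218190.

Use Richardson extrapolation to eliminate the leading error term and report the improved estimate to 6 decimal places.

Method order is 1; weight 2^1 = 2.
2 × 0.3151218190 = 0.6302436380; 0.6302436380 − 0.3014883151 = 0.3287553229
Divide by 2^1 − 1 = 1.
Extrapolated: 0.3287553229 / 1 = 0.3287553229

0.328755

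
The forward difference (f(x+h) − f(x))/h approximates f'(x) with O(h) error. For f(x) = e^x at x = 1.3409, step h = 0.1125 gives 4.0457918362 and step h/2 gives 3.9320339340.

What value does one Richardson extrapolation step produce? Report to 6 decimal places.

Order 1 gives 2^r = 2 and 2^r − 1 = 1.
2*3.9320339340 − 4.0457918362 = 3.8182760318
Extrapolated: 3.8182760318 / 1 = 3.8182760318

3.818276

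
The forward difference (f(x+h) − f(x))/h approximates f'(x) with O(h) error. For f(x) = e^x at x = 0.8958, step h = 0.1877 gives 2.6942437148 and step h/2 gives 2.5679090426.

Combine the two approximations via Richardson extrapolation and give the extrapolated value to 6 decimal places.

2.441574

Error is O(h^1); halving h shrinks it by 2^1 = 2.
Weighted: 5.1358180852 − 2.6942437148 = 2.4415743704
Divide by 2^1 − 1 = 1.
(2 × 2.5679090426 − 2.6942437148)/(2 − 1) = 2.4415743704
Gap between inputs: 1.263e-01; correction applied: −0.1263346722.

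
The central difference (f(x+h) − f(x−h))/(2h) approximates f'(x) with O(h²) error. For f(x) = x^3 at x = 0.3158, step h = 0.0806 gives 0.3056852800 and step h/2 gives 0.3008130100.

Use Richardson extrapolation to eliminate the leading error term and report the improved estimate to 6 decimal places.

0.299189

r = 2: numerator weight 4, denominator 3.
A(h/2) − A(h) = 0.3008130100 − 0.3056852800 = -0.0048722700
Correction (A(h/2) − A(h))/(4 − 1) = (-0.0048722700)/3 = -0.0016240900
R = A(h/2) + (A(h/2) − A(h))/3 = 0.3008130100 − 0.0016240900 = 0.2991889200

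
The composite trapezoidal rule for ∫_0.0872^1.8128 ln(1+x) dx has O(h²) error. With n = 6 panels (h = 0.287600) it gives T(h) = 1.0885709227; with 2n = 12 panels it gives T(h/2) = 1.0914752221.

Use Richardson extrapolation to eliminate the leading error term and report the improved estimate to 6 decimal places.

1.092443

Order 2 gives 2^r = 4 and 2^r − 1 = 3.
Weighted: 4.3659008884 − 1.0885709227 = 3.2773299657
Extrapolated: 3.2773299657 / 3 = 1.0924433219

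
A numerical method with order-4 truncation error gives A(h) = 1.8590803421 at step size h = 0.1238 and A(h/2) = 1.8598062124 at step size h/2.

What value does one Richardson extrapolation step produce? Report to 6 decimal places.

Error is O(h^4); halving h shrinks it by 2^4 = 16.
Weighted: 29.7568993984 − 1.8590803421 = 27.8978190563
Divide by 2^4 − 1 = 15.
(16 × 1.8598062124 − 1.8590803421)/(16 − 1) = 1.8598546038

1.859855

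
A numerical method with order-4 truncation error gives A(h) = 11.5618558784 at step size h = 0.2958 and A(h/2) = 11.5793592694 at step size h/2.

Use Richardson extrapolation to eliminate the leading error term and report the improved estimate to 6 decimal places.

11.580526

r = 4, so 2^r = 16.
16·11.5793592694 = 185.2697483104; subtract 11.5618558784 → 173.7078924320
173.7078924320 ÷ 15 = 11.5805261621
Correction |R − A(h/2)| = 1.167e-03; gap |A(h/2) − A(h)| = 1.750e-02.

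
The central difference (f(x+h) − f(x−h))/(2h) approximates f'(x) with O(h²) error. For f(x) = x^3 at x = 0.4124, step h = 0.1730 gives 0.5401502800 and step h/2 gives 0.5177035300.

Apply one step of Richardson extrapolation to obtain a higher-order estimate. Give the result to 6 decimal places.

The method has order 2: 2^2 = 4.
4*0.5177035300 − 0.5401502800 = 1.5306638400
Denominator 4 − 1 = 3.
Extrapolated: 1.5306638400 / 3 = 0.5102212800

0.510221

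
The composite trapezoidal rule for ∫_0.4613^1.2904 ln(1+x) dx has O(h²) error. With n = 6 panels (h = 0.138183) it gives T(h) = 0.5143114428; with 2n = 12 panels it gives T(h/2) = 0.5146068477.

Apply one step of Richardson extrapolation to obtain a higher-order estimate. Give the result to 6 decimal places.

0.514705

The method has order 2: 2^2 = 4.
4·0.5146068477 = 2.0584273908; 2.0584273908 − 0.5143114428 = 1.5441159480
Denominator 4 − 1 = 3.
Result: 0.5147053160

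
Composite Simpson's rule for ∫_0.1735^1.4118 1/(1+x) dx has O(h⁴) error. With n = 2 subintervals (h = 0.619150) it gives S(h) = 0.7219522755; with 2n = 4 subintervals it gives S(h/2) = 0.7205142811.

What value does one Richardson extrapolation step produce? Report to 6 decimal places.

Error is O(h^4); halving h shrinks it by 2^4 = 16.
16×0.7205142811 − 0.7219522755 = 10.8062762221
Divide by 2^4 − 1 = 15.
R = 10.8062762221/15 = 0.7204184148

0.720418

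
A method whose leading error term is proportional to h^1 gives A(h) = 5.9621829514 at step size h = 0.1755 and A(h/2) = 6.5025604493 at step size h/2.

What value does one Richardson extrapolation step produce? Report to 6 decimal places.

7.042938

With r = 1 the leading error scales as h^1, so the weight is 2^1 = 2.
2*6.5025604493 = 13.0051208986; subtract 5.9621829514 → 7.0429379472
Extrapolated: 7.0429379472 / 1 = 7.0429379472
Correction |R − A(h/2)| = 5.404e-01; gap |A(h/2) − A(h)| = 5.404e-01.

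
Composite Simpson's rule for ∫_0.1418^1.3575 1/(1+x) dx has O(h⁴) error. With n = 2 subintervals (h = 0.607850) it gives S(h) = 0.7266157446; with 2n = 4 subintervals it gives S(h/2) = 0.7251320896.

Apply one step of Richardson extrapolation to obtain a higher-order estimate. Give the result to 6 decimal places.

With r = 4 the leading error scales as h^4, so the weight is 2^4 = 16.
16 × 0.7251320896 − 0.7266157446 = 10.8754976890
(16 × 0.7251320896 − 0.7266157446)/(16 − 1) = 0.7250331793
Shift from A(h/2): −0.0000989103.

0.725033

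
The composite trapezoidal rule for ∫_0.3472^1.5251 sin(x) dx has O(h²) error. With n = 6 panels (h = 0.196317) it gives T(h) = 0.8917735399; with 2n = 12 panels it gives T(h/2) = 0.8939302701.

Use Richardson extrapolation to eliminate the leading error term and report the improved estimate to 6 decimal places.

Order 2 gives 2^r = 4 and 2^r − 1 = 3.
2^2×A(h/2) = 3.5757210804; minus A(h) gives 2.6839475405.
(4×0.8939302701 − 0.8917735399)/(4 − 1) = 0.8946491802

0.894649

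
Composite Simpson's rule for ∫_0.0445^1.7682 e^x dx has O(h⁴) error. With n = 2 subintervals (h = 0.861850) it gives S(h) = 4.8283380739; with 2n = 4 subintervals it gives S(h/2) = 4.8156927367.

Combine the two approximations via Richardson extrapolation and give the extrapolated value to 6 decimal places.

4.814850

r = 4, so 2^r = 16.
16×4.8156927367 − 4.8283380739 = 72.2227457133
Denominator 16 − 1 = 15.
R = 72.2227457133/15 = 4.8148497142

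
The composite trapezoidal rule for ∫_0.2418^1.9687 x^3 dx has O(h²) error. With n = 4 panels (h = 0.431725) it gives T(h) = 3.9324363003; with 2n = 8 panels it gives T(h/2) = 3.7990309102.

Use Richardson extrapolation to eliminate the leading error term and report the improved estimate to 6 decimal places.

The method has order 2: 2^2 = 4.
4*3.7990309102 − 3.9324363003 = 11.2636873405
(4*3.7990309102 − 3.9324363003)/(4 − 1) = 3.7545624468
Gap between inputs: 1.334e-01; correction applied: −0.0444684634.

3.754562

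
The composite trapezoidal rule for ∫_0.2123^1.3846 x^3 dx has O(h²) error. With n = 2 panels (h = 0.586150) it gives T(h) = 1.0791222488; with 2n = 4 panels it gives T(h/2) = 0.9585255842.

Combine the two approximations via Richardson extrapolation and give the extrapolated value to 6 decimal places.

Leading term ∝ h^2; use weight 4 = 2^2.
A(h/2) − A(h) = 0.9585255842 − 1.0791222488 = -0.1205966646
Divide by 2^2 − 1 = 3: (-0.1205966646)/3 = -0.0401988882
R = 0.9585255842 − 0.0401988882 = 0.9183266960

0.918327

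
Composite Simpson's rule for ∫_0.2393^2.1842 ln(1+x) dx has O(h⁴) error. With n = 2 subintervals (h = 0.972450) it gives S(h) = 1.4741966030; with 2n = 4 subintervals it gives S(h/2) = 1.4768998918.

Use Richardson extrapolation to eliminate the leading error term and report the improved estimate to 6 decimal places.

r = 4, so 2^r = 16.
Numerator 16*A(h/2) − A(h) = 16*1.4768998918 − 1.4741966030 = 22.1562016658
22.1562016658 ÷ 15 = 1.4770801111

1.477080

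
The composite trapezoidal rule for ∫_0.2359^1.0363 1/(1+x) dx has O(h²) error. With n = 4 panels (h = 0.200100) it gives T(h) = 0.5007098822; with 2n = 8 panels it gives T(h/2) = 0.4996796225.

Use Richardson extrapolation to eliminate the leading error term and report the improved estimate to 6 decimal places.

With r = 2 the leading error scales as h^2, so the weight is 2^2 = 4.
4·0.4996796225 − 0.5007098822 = 1.4980086078
Extrapolated: 1.4980086078 / 3 = 0.4993362026

0.499336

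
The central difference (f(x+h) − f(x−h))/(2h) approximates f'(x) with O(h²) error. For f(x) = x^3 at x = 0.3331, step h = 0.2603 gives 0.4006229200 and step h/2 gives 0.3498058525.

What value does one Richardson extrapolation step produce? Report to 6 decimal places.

0.332867

Error is O(h^2); halving h shrinks it by 2^2 = 4.
Top: 4(0.3498058525) − (0.4006229200) = 0.9986004900
Extrapolated: 0.9986004900 / 3 = 0.3328668300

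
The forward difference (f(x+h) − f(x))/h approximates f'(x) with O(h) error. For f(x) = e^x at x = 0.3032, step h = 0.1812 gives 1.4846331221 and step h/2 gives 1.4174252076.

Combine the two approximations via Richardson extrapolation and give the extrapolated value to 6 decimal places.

Method order is 1; weight 2^1 = 2.
2×1.4174252076 = 2.8348504152; 2.8348504152 − 1.4846331221 = 1.3502172931
Extrapolated: 1.3502172931 / 1 = 1.3502172931
Shift from A(h/2): −0.0672079145.

1.350217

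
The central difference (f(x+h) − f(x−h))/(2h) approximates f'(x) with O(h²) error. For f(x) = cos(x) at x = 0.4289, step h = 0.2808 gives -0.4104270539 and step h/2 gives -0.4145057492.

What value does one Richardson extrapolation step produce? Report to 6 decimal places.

Order 2 gives 2^r = 4 and 2^r − 1 = 3.
Difference of the inputs: -0.4145057492 − (-0.4104270539) = -0.0040786953
Correction (A(h/2) − A(h))/(4 − 1) = (-0.0040786953)/3 = -0.0013595651
R = A(h/2) + (A(h/2) − A(h))/3 = -0.4145057492 − 0.0013595651 = -0.4158653143

-0.415865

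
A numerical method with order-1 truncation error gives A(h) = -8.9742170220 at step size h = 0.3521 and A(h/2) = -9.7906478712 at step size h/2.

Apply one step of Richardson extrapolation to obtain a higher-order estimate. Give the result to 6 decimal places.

Method order is 1; weight 2^1 = 2.
Top: 2(-9.7906478712) − (-8.9742170220) = -10.6070787204
Divide by 2^1 − 1 = 1.
(2×(-9.7906478712) − (-8.9742170220))/(2 − 1) = -10.6070787204

-10.607079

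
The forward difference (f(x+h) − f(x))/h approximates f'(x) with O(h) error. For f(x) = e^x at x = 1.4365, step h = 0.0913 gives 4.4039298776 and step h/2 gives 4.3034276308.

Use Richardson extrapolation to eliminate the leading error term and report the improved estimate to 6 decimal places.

With r = 1 the leading error scales as h^1, so the weight is 2^1 = 2.
Weighted: 8.6068552616 − 4.4039298776 = 4.2029253840
Divide by 2^1 − 1 = 1.
Result: 4.2029253840

4.202925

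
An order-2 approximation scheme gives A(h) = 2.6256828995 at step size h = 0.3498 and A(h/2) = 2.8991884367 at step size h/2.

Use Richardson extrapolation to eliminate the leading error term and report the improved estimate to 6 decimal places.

The method has order 2: 2^2 = 4.
Difference of the inputs: 2.8991884367 − 2.6256828995 = 0.2735055372
Correction (A(h/2) − A(h))/(4 − 1) = 0.2735055372/3 = 0.0911685124
R = 2.8991884367 + 0.0911685124 = 2.9903569491

2.990357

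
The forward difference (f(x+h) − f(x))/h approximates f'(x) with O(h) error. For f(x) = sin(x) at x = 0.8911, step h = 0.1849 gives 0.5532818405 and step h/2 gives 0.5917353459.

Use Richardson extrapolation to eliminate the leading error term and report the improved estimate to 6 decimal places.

0.630189

Order 1 gives 2^r = 2 and 2^r − 1 = 1.
2*0.5917353459 = 1.1834706918; 1.1834706918 − 0.5532818405 = 0.6301888513
Denominator 2 − 1 = 1.
R = 0.6301888513/1 = 0.6301888513
Shift from A(h/2): +0.0384535054.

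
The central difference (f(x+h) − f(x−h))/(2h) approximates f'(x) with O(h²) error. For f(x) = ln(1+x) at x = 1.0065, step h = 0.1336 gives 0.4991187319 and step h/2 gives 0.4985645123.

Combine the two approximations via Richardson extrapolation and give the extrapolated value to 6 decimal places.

0.498380

Error is O(h^2); halving h shrinks it by 2^2 = 4.
4·0.4985645123 = 1.9942580492; subtract 0.4991187319 → 1.4951393173
1.4951393173 ÷ 3 = 0.4983797724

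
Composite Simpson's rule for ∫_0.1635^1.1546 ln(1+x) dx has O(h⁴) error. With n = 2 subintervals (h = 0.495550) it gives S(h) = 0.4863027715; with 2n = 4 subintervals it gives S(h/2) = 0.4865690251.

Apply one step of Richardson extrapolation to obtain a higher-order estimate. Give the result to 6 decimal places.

Order 4 gives 2^r = 16 and 2^r − 1 = 15.
16 × 0.4865690251 = 7.7851044016; 7.7851044016 − 0.4863027715 = 7.2988016301
Extrapolated: 7.2988016301 / 15 = 0.4865867753

0.486587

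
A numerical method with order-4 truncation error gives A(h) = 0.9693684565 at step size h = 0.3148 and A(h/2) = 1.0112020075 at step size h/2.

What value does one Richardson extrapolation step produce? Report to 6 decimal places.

1.013991

r = 4, so 2^r = 16.
16*1.0112020075 = 16.1792321200; 16.1792321200 − 0.9693684565 = 15.2098636635
(16*1.0112020075 − 0.9693684565)/(16 − 1) = 1.0139909109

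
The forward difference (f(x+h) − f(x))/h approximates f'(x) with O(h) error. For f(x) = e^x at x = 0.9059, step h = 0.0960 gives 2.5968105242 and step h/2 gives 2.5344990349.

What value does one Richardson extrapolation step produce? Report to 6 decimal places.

Error is O(h^1); halving h shrinks it by 2^1 = 2.
2·2.5344990349 = 5.0689980698; 5.0689980698 − 2.5968105242 = 2.4721875456
Denominator 2 − 1 = 1.
So the Richardson estimate is 2.4721875456.

2.472188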